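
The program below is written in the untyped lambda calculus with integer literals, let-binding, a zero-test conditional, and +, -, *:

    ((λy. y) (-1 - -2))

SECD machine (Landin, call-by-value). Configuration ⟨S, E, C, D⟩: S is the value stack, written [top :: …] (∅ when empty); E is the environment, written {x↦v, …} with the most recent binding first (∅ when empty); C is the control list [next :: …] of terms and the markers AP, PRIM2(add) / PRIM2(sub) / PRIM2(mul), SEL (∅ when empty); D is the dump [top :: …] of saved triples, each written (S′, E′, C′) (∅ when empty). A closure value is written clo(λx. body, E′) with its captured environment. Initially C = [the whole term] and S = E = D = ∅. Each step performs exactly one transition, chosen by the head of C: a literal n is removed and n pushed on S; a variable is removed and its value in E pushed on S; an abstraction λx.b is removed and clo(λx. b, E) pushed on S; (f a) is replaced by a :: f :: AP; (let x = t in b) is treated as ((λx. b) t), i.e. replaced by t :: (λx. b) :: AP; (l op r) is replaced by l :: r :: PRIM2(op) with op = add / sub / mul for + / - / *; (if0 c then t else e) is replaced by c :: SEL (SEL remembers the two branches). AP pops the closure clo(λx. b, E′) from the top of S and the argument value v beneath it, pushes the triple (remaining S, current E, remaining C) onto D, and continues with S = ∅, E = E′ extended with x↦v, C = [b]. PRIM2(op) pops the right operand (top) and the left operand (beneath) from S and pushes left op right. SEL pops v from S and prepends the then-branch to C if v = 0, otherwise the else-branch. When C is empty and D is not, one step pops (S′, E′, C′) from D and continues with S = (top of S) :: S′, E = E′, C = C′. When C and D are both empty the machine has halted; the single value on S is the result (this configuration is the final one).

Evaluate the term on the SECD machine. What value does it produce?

step 0: ⟨S=∅; E=∅; C=[((λy. y) (-1 - -2))]; D=∅⟩
step 1: ⟨S=∅; E=∅; C=[(-1 - -2) :: (λy. y) :: AP]; D=∅⟩
step 2: ⟨S=∅; E=∅; C=[-1 :: -2 :: PRIM2(sub) :: (λy. y) :: AP]; D=∅⟩
step 3: ⟨S=[-1]; E=∅; C=[-2 :: PRIM2(sub) :: (λy. y) :: AP]; D=∅⟩
step 4: ⟨S=[-2 :: -1]; E=∅; C=[PRIM2(sub) :: (λy. y) :: AP]; D=∅⟩
step 5: ⟨S=[1]; E=∅; C=[(λy. y) :: AP]; D=∅⟩
step 6: ⟨S=[clo(λy. y, ∅) :: 1]; E=∅; C=[AP]; D=∅⟩
step 7: ⟨S=∅; E={y↦1}; C=[y]; D=[(∅, ∅, ∅)]⟩
step 8: ⟨S=[1]; E={y↦1}; C=∅; D=[(∅, ∅, ∅)]⟩
step 9: ⟨S=[1]; E=∅; C=∅; D=∅⟩
→ final value 1

Answer: 1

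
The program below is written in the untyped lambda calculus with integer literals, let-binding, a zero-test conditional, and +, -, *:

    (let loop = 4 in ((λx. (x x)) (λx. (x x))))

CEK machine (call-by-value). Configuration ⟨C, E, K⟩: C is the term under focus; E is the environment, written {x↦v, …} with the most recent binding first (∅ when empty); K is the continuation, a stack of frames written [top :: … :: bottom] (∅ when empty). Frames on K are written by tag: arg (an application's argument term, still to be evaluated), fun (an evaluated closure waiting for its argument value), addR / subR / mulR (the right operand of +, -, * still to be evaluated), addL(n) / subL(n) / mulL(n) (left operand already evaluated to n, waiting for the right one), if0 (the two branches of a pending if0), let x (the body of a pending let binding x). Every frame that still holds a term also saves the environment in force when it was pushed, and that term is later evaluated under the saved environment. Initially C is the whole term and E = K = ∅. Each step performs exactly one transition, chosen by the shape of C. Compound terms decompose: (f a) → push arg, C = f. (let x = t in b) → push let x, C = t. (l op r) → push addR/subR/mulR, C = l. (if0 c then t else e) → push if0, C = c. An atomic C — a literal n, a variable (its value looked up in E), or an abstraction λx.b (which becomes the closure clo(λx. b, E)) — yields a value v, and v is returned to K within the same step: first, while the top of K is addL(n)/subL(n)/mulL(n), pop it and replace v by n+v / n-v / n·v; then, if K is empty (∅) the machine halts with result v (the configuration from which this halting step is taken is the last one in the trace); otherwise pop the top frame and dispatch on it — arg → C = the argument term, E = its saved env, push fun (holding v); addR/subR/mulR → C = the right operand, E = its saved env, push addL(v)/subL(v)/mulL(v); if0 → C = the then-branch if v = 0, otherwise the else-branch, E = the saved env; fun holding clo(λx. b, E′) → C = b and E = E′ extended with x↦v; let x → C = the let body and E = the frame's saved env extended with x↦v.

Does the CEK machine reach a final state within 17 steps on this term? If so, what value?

[0] [C=(let loop = 4 in ((λx. (x x)) (λx. (x x)))) | E=∅ | K=∅]
[1] [C=4 | E=∅ | K=[let loop]]
[2] [C=((λx. (x x)) (λx. (x x))) | E={loop↦4} | K=∅]
[3] [C=(λx. (x x)) | E={loop↦4} | K=[arg]]
[4] [C=(λx. (x x)) | E={loop↦4} | K=[fun]]
[5] [C=(x x) | E={x↦clo(λx. (x x), {loop↦4}), loop↦4} | K=∅]
[6] [C=x | E={x↦clo(λx. (x x), {loop↦4}), loop↦4} | K=[arg]]
[7] [C=x | E={x↦clo(λx. (x x), {loop↦4}), loop↦4} | K=[fun]]
… configuration repeats with period 3 (steps 5–7 recur indefinitely) …

Answer: DIVERGES (no final state within 17 steps)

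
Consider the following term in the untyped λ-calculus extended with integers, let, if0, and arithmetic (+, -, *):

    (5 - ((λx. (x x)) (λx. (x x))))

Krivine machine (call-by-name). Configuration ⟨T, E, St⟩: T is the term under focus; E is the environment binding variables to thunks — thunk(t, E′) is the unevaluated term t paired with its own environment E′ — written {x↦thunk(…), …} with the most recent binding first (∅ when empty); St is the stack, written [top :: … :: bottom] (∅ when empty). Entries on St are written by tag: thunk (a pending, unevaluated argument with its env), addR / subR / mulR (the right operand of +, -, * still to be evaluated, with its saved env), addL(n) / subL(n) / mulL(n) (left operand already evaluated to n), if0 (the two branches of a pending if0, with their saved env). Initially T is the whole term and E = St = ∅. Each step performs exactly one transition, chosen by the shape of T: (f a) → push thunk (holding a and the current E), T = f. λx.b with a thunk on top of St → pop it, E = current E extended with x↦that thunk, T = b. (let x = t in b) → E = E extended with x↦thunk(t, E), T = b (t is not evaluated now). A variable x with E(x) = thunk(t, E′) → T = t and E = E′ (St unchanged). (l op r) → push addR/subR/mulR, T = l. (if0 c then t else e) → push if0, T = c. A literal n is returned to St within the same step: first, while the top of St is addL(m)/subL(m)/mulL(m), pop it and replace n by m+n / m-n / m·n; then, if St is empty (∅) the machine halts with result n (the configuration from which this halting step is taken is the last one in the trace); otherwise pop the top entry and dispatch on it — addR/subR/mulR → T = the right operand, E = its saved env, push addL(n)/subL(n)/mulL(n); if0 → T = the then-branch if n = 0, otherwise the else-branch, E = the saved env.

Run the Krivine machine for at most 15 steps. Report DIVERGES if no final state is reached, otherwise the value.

[0] [T=(5 - ((λx. (x x)) (λx. (x x)))) | E=∅ | St=∅]
[1] [T=5 | E=∅ | St=[subR]]
[2] [T=((λx. (x x)) (λx. (x x))) | E=∅ | St=[subL(5)]]
[3] [T=(λx. (x x)) | E=∅ | St=[thunk :: subL(5)]]
[4] [T=(x x) | E={x↦thunk((λx. (x x)), ∅)} | St=[subL(5)]]
[5] [T=x | E={x↦thunk((λx. (x x)), ∅)} | St=[thunk :: subL(5)]]
[6] [T=(λx. (x x)) | E=∅ | St=[thunk :: subL(5)]]
[7] [T=(x x) | E={x↦thunk(x, {x↦thunk((λx. (x x)), ∅)})} | St=[subL(5)]]
[8] [T=x | E={x↦thunk(x, {x↦thunk((λx. (x x)), ∅)})} | St=[thunk :: subL(5)]]
[9] [T=x | E={x↦thunk((λx. (x x)), ∅)} | St=[thunk :: subL(5)]]
[10] [T=(λx. (x x)) | E=∅ | St=[thunk :: subL(5)]]
[11] [T=(x x) | E={x↦thunk(x, {x↦thunk(x, {x↦thunk((λx. (x x)), ∅)})})} | St=[subL(5)]]
[12] [T=x | E={x↦thunk(x, {x↦thunk(x, {x↦thunk((λx. (x x)), ∅)})})} | St=[thunk :: subL(5)]]
[13] [T=x | E={x↦thunk(x, {x↦thunk((λx. (x x)), ∅)})} | St=[thunk :: subL(5)]]
[14] [T=x | E={x↦thunk((λx. (x x)), ∅)} | St=[thunk :: subL(5)]]
[15] [T=(λx. (x x)) | E=∅ | St=[thunk :: subL(5)]]
→ 15 transitions taken and the configuration is still not final: no result within 15 steps

Answer: DIVERGES (no final state within 15 steps)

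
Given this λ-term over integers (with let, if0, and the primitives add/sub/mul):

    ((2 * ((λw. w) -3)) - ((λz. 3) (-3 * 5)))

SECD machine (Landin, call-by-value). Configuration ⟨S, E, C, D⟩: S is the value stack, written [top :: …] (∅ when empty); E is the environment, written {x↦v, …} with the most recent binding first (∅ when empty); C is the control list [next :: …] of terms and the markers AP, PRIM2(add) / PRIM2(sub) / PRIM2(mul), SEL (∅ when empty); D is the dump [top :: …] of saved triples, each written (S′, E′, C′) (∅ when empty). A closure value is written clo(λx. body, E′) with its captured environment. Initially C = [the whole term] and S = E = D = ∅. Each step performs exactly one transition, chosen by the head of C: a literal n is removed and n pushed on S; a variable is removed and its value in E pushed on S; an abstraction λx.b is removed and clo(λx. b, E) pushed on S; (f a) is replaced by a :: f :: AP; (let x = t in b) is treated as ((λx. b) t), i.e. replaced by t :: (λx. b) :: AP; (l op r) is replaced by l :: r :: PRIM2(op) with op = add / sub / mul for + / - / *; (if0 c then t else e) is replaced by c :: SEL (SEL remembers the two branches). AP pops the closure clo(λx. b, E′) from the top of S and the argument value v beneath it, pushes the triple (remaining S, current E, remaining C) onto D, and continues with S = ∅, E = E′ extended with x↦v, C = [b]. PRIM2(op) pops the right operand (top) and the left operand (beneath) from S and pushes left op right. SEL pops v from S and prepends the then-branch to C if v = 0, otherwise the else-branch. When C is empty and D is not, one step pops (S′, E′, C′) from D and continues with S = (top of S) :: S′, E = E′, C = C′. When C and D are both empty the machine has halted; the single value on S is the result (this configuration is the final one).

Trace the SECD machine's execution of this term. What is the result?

t=0: [S=∅ | E=∅ | C=[((2 * ((λw. w) -3)) - ((λz. 3) (-3 * 5)))] | D=∅]
t=1: [S=∅ | E=∅ | C=[(2 * ((λw. w) -3)) :: ((λz. 3) (-3 * 5)) :: PRIM2(sub)] | D=∅]
t=2: [S=∅ | E=∅ | C=[2 :: ((λw. w) -3) :: PRIM2(mul) :: ((λz. 3) (-3 * 5)) :: PRIM2(sub)] | D=∅]
t=3: [S=[2] | E=∅ | C=[((λw. w) -3) :: PRIM2(mul) :: ((λz. 3) (-3 * 5)) :: PRIM2(sub)] | D=∅]
t=4: [S=[2] | E=∅ | C=[-3 :: (λw. w) :: AP :: PRIM2(mul) :: ((λz. 3) (-3 * 5)) :: PRIM2(sub)] | D=∅]
t=5: [S=[-3 :: 2] | E=∅ | C=[(λw. w) :: AP :: PRIM2(mul) :: ((λz. 3) (-3 * 5)) :: PRIM2(sub)] | D=∅]
t=6: [S=[clo(λw. w, ∅) :: -3 :: 2] | E=∅ | C=[AP :: PRIM2(mul) :: ((λz. 3) (-3 * 5)) :: PRIM2(sub)] | D=∅]
t=7: [S=∅ | E={w↦-3} | C=[w] | D=[([2], ∅, [PRIM2(mul) :: ((λz. 3) (-3 * 5)) :: PRIM2(sub)])]]
t=8: [S=[-3] | E={w↦-3} | C=∅ | D=[([2], ∅, [PRIM2(mul) :: ((λz. 3) (-3 * 5)) :: PRIM2(sub)])]]
t=9: [S=[-3 :: 2] | E=∅ | C=[PRIM2(mul) :: ((λz. 3) (-3 * 5)) :: PRIM2(sub)] | D=∅]
t=10: [S=[-6] | E=∅ | C=[((λz. 3) (-3 * 5)) :: PRIM2(sub)] | D=∅]
t=11: [S=[-6] | E=∅ | C=[(-3 * 5) :: (λz. 3) :: AP :: PRIM2(sub)] | D=∅]
t=12: [S=[-6] | E=∅ | C=[-3 :: 5 :: PRIM2(mul) :: (λz. 3) :: AP :: PRIM2(sub)] | D=∅]
t=13: [S=[-3 :: -6] | E=∅ | C=[5 :: PRIM2(mul) :: (λz. 3) :: AP :: PRIM2(sub)] | D=∅]
t=14: [S=[5 :: -3 :: -6] | E=∅ | C=[PRIM2(mul) :: (λz. 3) :: AP :: PRIM2(sub)] | D=∅]
t=15: [S=[-15 :: -6] | E=∅ | C=[(λz. 3) :: AP :: PRIM2(sub)] | D=∅]
t=16: [S=[clo(λz. 3, ∅) :: -15 :: -6] | E=∅ | C=[AP :: PRIM2(sub)] | D=∅]
t=17: [S=∅ | E={z↦-15} | C=[3] | D=[([-6], ∅, [PRIM2(sub)])]]
t=18: [S=[3] | E={z↦-15} | C=∅ | D=[([-6], ∅, [PRIM2(sub)])]]
t=19: [S=[3 :: -6] | E=∅ | C=[PRIM2(sub)] | D=∅]
t=20: [S=[-9] | E=∅ | C=∅ | D=∅]
→ final value -9

Answer: -9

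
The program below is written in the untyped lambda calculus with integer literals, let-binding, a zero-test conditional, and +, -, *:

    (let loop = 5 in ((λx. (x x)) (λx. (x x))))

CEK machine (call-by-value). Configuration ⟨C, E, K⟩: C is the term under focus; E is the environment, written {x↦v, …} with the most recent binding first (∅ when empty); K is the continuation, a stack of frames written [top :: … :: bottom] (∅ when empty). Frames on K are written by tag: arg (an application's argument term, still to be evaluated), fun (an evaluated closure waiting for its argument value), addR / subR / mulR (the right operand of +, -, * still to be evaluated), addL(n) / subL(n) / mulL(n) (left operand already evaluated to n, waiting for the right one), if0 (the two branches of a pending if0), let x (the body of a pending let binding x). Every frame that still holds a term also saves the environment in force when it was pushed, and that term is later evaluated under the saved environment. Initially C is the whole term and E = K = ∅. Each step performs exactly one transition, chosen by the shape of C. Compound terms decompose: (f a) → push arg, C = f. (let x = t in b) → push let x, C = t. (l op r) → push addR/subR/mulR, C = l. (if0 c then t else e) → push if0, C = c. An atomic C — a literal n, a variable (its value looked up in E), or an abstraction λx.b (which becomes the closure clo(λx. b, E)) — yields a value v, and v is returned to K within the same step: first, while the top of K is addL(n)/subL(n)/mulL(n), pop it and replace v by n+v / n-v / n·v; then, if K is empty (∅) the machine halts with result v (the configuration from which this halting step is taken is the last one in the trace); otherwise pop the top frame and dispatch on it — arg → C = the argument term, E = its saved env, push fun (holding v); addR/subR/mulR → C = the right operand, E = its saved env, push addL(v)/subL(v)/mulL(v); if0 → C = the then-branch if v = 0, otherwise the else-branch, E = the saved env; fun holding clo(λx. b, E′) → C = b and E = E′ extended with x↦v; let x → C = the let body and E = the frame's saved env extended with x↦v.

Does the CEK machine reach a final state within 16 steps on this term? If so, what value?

Answer: DIVERGES (no final state within 16 steps)

Execution trace:
[0] ⟨C=(let loop = 5 in ((λx. (x x)) (λx. (x x)))); E=∅; K=∅⟩
[1] ⟨C=5; E=∅; K=[let loop]⟩
[2] ⟨C=((λx. (x x)) (λx. (x x))); E={loop↦5}; K=∅⟩
[3] ⟨C=(λx. (x x)); E={loop↦5}; K=[arg]⟩
[4] ⟨C=(λx. (x x)); E={loop↦5}; K=[fun]⟩
[5] ⟨C=(x x); E={x↦clo(λx. (x x), {loop↦5}), loop↦5}; K=∅⟩
[6] ⟨C=x; E={x↦clo(λx. (x x), {loop↦5}), loop↦5}; K=[arg]⟩
[7] ⟨C=x; E={x↦clo(λx. (x x), {loop↦5}), loop↦5}; K=[fun]⟩
… configuration repeats with period 3 (steps 5–7 recur indefinitely) …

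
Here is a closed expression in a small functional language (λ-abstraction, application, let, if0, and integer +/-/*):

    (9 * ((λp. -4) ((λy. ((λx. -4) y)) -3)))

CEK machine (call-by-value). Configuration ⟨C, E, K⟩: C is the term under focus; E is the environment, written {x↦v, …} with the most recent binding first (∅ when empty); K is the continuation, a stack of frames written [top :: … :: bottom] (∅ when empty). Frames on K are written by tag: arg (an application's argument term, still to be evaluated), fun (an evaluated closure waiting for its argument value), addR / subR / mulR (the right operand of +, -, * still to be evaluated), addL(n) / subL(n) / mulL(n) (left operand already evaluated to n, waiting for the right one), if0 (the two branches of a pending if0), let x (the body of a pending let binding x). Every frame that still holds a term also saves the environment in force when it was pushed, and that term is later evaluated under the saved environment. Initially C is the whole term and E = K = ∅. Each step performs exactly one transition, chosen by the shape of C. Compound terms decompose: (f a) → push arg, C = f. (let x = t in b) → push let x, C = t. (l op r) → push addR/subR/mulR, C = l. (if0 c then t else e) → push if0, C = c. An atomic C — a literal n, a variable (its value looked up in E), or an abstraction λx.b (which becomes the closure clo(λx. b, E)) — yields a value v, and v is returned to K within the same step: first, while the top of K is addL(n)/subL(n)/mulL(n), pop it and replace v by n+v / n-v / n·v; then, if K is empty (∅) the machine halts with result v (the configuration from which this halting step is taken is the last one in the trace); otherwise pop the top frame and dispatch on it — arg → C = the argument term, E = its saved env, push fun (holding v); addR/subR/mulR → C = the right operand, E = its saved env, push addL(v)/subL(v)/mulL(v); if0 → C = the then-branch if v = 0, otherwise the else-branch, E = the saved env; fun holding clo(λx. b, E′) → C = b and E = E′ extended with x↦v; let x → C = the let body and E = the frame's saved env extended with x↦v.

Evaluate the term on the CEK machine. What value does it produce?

Answer: -36

Machine steps:
step 0: [C=(9 * ((λp. -4) ((λy. ((λx. -4) y)) -3))) | E=∅ | K=∅]
step 1: [C=9 | E=∅ | K=[mulR]]
step 2: [C=((λp. -4) ((λy. ((λx. -4) y)) -3)) | E=∅ | K=[mulL(9)]]
step 3: [C=(λp. -4) | E=∅ | K=[arg :: mulL(9)]]
step 4: [C=((λy. ((λx. -4) y)) -3) | E=∅ | K=[fun :: mulL(9)]]
step 5: [C=(λy. ((λx. -4) y)) | E=∅ | K=[arg :: fun :: mulL(9)]]
step 6: [C=-3 | E=∅ | K=[fun :: fun :: mulL(9)]]
step 7: [C=((λx. -4) y) | E={y↦-3} | K=[fun :: mulL(9)]]
step 8: [C=(λx. -4) | E={y↦-3} | K=[arg :: fun :: mulL(9)]]
step 9: [C=y | E={y↦-3} | K=[fun :: fun :: mulL(9)]]
step 10: [C=-4 | E={x↦-3, y↦-3} | K=[fun :: mulL(9)]]
step 11: [C=-4 | E={p↦-4} | K=[mulL(9)]]
→ final value -36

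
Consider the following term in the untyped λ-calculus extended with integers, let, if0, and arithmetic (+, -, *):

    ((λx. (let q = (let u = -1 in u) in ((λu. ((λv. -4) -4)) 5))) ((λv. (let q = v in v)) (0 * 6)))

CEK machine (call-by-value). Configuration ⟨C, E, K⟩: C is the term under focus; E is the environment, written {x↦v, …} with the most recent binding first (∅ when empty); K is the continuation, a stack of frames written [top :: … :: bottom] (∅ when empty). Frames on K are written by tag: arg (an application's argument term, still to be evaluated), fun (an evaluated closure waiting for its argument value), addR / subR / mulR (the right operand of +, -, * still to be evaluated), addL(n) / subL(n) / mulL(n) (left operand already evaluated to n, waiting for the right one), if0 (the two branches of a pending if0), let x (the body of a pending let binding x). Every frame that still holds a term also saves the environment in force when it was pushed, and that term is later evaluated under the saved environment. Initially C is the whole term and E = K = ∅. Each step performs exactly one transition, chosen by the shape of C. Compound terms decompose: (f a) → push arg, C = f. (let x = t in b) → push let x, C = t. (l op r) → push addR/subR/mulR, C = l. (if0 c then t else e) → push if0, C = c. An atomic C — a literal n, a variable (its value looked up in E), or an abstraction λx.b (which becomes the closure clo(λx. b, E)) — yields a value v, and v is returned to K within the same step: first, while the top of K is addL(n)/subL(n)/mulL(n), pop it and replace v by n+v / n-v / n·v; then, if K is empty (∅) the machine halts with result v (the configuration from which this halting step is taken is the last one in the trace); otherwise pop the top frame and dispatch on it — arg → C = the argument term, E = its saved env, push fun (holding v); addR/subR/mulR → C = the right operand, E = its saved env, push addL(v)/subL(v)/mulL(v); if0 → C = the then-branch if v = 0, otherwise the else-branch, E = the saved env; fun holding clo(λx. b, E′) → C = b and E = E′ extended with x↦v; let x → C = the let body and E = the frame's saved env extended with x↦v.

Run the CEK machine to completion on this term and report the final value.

step 0: ⟨C=((λx. (let q = (let u = -1 in u) in ((λu. ((λv. -4) -4)) 5))) ((λv. (let q = v in v)) (0 * 6))); E=∅; K=∅⟩
step 1: ⟨C=(λx. (let q = (let u = -1 in u) in ((λu. ((λv. -4) -4)) 5))); E=∅; K=[arg]⟩
step 2: ⟨C=((λv. (let q = v in v)) (0 * 6)); E=∅; K=[fun]⟩
step 3: ⟨C=(λv. (let q = v in v)); E=∅; K=[arg :: fun]⟩
step 4: ⟨C=(0 * 6); E=∅; K=[fun :: fun]⟩
step 5: ⟨C=0; E=∅; K=[mulR :: fun :: fun]⟩
step 6: ⟨C=6; E=∅; K=[mulL(0) :: fun :: fun]⟩
step 7: ⟨C=(let q = v in v); E={v↦0}; K=[fun]⟩
step 8: ⟨C=v; E={v↦0}; K=[let q :: fun]⟩
step 9: ⟨C=v; E={q↦0, v↦0}; K=[fun]⟩
step 10: ⟨C=(let q = (let u = -1 in u) in ((λu. ((λv. -4) -4)) 5)); E={x↦0}; K=∅⟩
step 11: ⟨C=(let u = -1 in u); E={x↦0}; K=[let q]⟩
step 12: ⟨C=-1; E={x↦0}; K=[let u :: let q]⟩
step 13: ⟨C=u; E={u↦-1, x↦0}; K=[let q]⟩
step 14: ⟨C=((λu. ((λv. -4) -4)) 5); E={q↦-1, x↦0}; K=∅⟩
step 15: ⟨C=(λu. ((λv. -4) -4)); E={q↦-1, x↦0}; K=[arg]⟩
step 16: ⟨C=5; E={q↦-1, x↦0}; K=[fun]⟩
step 17: ⟨C=((λv. -4) -4); E={u↦5, q↦-1, x↦0}; K=∅⟩
step 18: ⟨C=(λv. -4); E={u↦5, q↦-1, x↦0}; K=[arg]⟩
step 19: ⟨C=-4; E={u↦5, q↦-1, x↦0}; K=[fun]⟩
step 20: ⟨C=-4; E={v↦-4, u↦5, q↦-1, x↦0}; K=∅⟩
→ final value -4

Answer: -4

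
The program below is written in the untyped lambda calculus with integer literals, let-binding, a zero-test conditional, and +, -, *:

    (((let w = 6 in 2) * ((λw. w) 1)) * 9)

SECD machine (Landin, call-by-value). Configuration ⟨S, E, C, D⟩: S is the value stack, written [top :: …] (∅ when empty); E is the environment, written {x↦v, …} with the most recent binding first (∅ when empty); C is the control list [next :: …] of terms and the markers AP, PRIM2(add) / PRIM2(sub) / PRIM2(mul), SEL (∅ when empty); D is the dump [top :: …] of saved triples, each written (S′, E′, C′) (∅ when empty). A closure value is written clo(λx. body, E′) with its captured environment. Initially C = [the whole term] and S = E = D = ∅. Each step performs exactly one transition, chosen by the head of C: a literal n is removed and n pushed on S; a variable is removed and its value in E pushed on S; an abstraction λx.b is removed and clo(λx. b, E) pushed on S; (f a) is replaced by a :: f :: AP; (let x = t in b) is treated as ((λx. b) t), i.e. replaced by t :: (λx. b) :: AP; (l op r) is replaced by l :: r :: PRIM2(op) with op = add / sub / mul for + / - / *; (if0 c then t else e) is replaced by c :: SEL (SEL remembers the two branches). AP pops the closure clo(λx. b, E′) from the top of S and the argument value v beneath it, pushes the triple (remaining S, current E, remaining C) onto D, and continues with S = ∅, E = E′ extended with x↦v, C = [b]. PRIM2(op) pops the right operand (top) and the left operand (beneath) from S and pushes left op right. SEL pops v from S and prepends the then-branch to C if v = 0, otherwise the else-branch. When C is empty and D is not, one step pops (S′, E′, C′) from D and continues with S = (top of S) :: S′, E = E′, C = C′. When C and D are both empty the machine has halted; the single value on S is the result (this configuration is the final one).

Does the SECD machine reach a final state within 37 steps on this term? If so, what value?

Answer: 18

Derivation:
t=0: [S=∅ | E=∅ | C=[(((let w = 6 in 2) * ((λw. w) 1)) * 9)] | D=∅]
t=1: [S=∅ | E=∅ | C=[((let w = 6 in 2) * ((λw. w) 1)) :: 9 :: PRIM2(mul)] | D=∅]
t=2: [S=∅ | E=∅ | C=[(let w = 6 in 2) :: ((λw. w) 1) :: PRIM2(mul) :: 9 :: PRIM2(mul)] | D=∅]
t=3: [S=∅ | E=∅ | C=[6 :: (λw. 2) :: AP :: ((λw. w) 1) :: PRIM2(mul) :: 9 :: PRIM2(mul)] | D=∅]
t=4: [S=[6] | E=∅ | C=[(λw. 2) :: AP :: ((λw. w) 1) :: PRIM2(mul) :: 9 :: PRIM2(mul)] | D=∅]
t=5: [S=[clo(λw. 2, ∅) :: 6] | E=∅ | C=[AP :: ((λw. w) 1) :: PRIM2(mul) :: 9 :: PRIM2(mul)] | D=∅]
t=6: [S=∅ | E={w↦6} | C=[2] | D=[(∅, ∅, [((λw. w) 1) :: PRIM2(mul) :: 9 :: PRIM2(mul)])]]
t=7: [S=[2] | E={w↦6} | C=∅ | D=[(∅, ∅, [((λw. w) 1) :: PRIM2(mul) :: 9 :: PRIM2(mul)])]]
t=8: [S=[2] | E=∅ | C=[((λw. w) 1) :: PRIM2(mul) :: 9 :: PRIM2(mul)] | D=∅]
t=9: [S=[2] | E=∅ | C=[1 :: (λw. w) :: AP :: PRIM2(mul) :: 9 :: PRIM2(mul)] | D=∅]
t=10: [S=[1 :: 2] | E=∅ | C=[(λw. w) :: AP :: PRIM2(mul) :: 9 :: PRIM2(mul)] | D=∅]
t=11: [S=[clo(λw. w, ∅) :: 1 :: 2] | E=∅ | C=[AP :: PRIM2(mul) :: 9 :: PRIM2(mul)] | D=∅]
t=12: [S=∅ | E={w↦1} | C=[w] | D=[([2], ∅, [PRIM2(mul) :: 9 :: PRIM2(mul)])]]
t=13: [S=[1] | E={w↦1} | C=∅ | D=[([2], ∅, [PRIM2(mul) :: 9 :: PRIM2(mul)])]]
t=14: [S=[1 :: 2] | E=∅ | C=[PRIM2(mul) :: 9 :: PRIM2(mul)] | D=∅]
t=15: [S=[2] | E=∅ | C=[9 :: PRIM2(mul)] | D=∅]
t=16: [S=[9 :: 2] | E=∅ | C=[PRIM2(mul)] | D=∅]
t=17: [S=[18] | E=∅ | C=∅ | D=∅]
→ final value 18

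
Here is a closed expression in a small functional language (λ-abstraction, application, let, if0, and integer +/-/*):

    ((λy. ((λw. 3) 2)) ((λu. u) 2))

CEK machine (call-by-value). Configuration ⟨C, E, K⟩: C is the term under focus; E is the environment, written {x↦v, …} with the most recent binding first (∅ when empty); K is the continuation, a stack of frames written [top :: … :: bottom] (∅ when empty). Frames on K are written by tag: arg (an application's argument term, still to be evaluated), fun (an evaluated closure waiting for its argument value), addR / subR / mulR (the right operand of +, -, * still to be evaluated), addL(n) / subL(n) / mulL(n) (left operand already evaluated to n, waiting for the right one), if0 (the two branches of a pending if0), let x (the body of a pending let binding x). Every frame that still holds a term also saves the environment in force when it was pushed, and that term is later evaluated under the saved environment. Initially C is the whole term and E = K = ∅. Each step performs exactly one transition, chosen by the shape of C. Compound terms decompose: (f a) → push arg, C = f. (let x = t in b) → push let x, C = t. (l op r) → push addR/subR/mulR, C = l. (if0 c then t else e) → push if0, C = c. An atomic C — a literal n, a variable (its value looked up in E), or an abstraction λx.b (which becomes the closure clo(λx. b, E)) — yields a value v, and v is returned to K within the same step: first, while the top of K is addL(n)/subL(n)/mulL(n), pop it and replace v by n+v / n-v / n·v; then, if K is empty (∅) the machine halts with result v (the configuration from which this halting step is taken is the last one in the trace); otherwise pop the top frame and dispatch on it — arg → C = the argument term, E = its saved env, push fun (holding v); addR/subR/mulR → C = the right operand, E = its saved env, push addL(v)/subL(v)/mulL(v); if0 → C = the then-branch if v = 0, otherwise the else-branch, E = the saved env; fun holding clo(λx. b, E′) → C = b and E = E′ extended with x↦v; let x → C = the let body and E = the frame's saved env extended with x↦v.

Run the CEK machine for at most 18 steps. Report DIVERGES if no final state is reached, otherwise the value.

Answer: 3

Execution trace:
[0] <C=((λy. ((λw. 3) 2)) ((λu. u) 2)), E=∅, K=∅>
[1] <C=(λy. ((λw. 3) 2)), E=∅, K=[arg]>
[2] <C=((λu. u) 2), E=∅, K=[fun]>
[3] <C=(λu. u), E=∅, K=[arg :: fun]>
[4] <C=2, E=∅, K=[fun :: fun]>
[5] <C=u, E={u↦2}, K=[fun]>
[6] <C=((λw. 3) 2), E={y↦2}, K=∅>
[7] <C=(λw. 3), E={y↦2}, K=[arg]>
[8] <C=2, E={y↦2}, K=[fun]>
[9] <C=3, E={w↦2, y↦2}, K=∅>
→ final value 3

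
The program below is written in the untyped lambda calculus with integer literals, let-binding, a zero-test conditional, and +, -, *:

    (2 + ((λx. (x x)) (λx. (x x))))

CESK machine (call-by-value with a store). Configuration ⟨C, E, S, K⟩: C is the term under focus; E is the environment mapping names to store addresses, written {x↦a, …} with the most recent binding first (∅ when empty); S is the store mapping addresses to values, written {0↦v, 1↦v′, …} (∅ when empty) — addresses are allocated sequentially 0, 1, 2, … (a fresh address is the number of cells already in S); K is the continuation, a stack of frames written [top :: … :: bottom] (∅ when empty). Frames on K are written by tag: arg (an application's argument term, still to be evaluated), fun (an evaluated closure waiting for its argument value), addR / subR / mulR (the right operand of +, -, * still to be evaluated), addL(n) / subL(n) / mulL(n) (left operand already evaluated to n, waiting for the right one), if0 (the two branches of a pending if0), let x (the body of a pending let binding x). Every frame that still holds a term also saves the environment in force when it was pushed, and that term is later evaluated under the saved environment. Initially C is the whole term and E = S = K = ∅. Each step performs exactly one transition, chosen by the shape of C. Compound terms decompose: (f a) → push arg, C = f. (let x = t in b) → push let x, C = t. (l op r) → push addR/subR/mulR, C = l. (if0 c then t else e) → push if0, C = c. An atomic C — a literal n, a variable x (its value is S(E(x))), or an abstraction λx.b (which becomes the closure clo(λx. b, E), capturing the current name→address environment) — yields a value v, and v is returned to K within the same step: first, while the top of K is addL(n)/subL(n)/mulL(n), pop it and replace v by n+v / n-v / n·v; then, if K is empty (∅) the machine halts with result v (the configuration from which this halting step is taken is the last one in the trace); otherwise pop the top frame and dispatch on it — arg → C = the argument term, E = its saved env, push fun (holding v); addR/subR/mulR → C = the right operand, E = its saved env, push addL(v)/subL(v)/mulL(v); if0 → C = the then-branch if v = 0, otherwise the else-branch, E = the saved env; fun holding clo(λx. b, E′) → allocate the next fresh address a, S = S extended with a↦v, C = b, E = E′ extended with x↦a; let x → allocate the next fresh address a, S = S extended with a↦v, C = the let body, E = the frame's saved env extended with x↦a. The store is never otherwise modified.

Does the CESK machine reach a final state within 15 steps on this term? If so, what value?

Answer: DIVERGES (no final state within 15 steps)

Derivation:
t=0: <C=(2 + ((λx. (x x)) (λx. (x x)))), E=∅, S=∅, K=∅>
t=1: <C=2, E=∅, S=∅, K=[addR]>
t=2: <C=((λx. (x x)) (λx. (x x))), E=∅, S=∅, K=[addL(2)]>
t=3: <C=(λx. (x x)), E=∅, S=∅, K=[arg :: addL(2)]>
t=4: <C=(λx. (x x)), E=∅, S=∅, K=[fun :: addL(2)]>
t=5: <C=(x x), E={x↦0}, S={0↦clo(λx. (x x), ∅)}, K=[addL(2)]>
t=6: <C=x, E={x↦0}, S={0↦clo(λx. (x x), ∅)}, K=[arg :: addL(2)]>
t=7: <C=x, E={x↦0}, S={0↦clo(λx. (x x), ∅)}, K=[fun :: addL(2)]>
t=8: <C=(x x), E={x↦1}, S={0↦clo(λx. (x x), ∅), 1↦clo(λx. (x x), ∅)}, K=[addL(2)]>
t=9: <C=x, E={x↦1}, S={0↦clo(λx. (x x), ∅), 1↦clo(λx. (x x), ∅)}, K=[arg :: addL(2)]>
t=10: <C=x, E={x↦1}, S={0↦clo(λx. (x x), ∅), 1↦clo(λx. (x x), ∅)}, K=[fun :: addL(2)]>
t=11: <C=(x x), E={x↦2}, S={0↦clo(λx. (x x), ∅), 1↦clo(λx. (x x), ∅), 2↦clo(λx. (x x), ∅)}, K=[addL(2)]>
t=12: <C=x, E={x↦2}, S={0↦clo(λx. (x x), ∅), 1↦clo(λx. (x x), ∅), 2↦clo(λx. (x x), ∅)}, K=[arg :: addL(2)]>
t=13: <C=x, E={x↦2}, S={0↦clo(λx. (x x), ∅), 1↦clo(λx. (x x), ∅), 2↦clo(λx. (x x), ∅)}, K=[fun :: addL(2)]>
t=14: <C=(x x), E={x↦3}, S={0↦clo(λx. (x x), ∅), 1↦clo(λx. (x x), ∅), 2↦clo(λx. (x x), ∅), 3↦clo(λx. (x x), ∅)}, K=[addL(2)]>
t=15: <C=x, E={x↦3}, S={0↦clo(λx. (x x), ∅), 1↦clo(λx. (x x), ∅), 2↦clo(λx. (x x), ∅), 3↦clo(λx. (x x), ∅)}, K=[arg :: addL(2)]>
→ 15 transitions taken and the configuration is still not final: no result within 15 steps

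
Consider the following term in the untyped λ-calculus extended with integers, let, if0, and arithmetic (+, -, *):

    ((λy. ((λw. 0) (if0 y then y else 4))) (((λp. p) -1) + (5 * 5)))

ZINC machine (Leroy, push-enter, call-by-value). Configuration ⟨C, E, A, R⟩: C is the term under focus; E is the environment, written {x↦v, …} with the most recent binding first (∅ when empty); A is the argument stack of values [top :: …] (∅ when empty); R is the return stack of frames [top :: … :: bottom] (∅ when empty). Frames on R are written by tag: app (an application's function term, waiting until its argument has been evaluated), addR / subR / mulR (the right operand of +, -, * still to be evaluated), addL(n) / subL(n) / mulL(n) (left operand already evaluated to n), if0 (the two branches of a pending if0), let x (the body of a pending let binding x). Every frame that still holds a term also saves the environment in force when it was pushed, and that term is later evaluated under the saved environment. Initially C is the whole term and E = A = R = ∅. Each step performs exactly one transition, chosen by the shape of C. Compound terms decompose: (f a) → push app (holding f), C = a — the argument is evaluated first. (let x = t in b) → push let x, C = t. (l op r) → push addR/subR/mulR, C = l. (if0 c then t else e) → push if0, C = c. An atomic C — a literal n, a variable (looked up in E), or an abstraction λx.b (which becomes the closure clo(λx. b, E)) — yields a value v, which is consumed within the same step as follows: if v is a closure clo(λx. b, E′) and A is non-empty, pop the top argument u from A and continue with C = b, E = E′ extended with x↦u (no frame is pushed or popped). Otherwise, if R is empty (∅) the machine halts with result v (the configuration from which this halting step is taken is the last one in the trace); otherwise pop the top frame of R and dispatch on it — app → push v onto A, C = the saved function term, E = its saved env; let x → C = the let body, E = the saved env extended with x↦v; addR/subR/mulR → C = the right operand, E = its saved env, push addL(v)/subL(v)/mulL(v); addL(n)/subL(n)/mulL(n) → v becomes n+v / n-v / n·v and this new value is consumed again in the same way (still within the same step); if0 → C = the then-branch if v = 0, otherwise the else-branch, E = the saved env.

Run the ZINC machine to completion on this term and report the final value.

t=0: [C=((λy. ((λw. 0) (if0 y then y else 4))) (((λp. p) -1) + (5 * 5))) | E=∅ | A=∅ | R=∅]
t=1: [C=(((λp. p) -1) + (5 * 5)) | E=∅ | A=∅ | R=[app]]
t=2: [C=((λp. p) -1) | E=∅ | A=∅ | R=[addR :: app]]
t=3: [C=-1 | E=∅ | A=∅ | R=[app :: addR :: app]]
t=4: [C=(λp. p) | E=∅ | A=[-1] | R=[addR :: app]]
t=5: [C=p | E={p↦-1} | A=∅ | R=[addR :: app]]
t=6: [C=(5 * 5) | E=∅ | A=∅ | R=[addL(-1) :: app]]
t=7: [C=5 | E=∅ | A=∅ | R=[mulR :: addL(-1) :: app]]
t=8: [C=5 | E=∅ | A=∅ | R=[mulL(5) :: addL(-1) :: app]]
t=9: [C=(λy. ((λw. 0) (if0 y then y else 4))) | E=∅ | A=[24] | R=∅]
t=10: [C=((λw. 0) (if0 y then y else 4)) | E={y↦24} | A=∅ | R=∅]
t=11: [C=(if0 y then y else 4) | E={y↦24} | A=∅ | R=[app]]
t=12: [C=y | E={y↦24} | A=∅ | R=[if0 :: app]]
t=13: [C=4 | E={y↦24} | A=∅ | R=[app]]
t=14: [C=(λw. 0) | E={y↦24} | A=[4] | R=∅]
t=15: [C=0 | E={w↦4, y↦24} | A=∅ | R=∅]
→ final value 0

Answer: 0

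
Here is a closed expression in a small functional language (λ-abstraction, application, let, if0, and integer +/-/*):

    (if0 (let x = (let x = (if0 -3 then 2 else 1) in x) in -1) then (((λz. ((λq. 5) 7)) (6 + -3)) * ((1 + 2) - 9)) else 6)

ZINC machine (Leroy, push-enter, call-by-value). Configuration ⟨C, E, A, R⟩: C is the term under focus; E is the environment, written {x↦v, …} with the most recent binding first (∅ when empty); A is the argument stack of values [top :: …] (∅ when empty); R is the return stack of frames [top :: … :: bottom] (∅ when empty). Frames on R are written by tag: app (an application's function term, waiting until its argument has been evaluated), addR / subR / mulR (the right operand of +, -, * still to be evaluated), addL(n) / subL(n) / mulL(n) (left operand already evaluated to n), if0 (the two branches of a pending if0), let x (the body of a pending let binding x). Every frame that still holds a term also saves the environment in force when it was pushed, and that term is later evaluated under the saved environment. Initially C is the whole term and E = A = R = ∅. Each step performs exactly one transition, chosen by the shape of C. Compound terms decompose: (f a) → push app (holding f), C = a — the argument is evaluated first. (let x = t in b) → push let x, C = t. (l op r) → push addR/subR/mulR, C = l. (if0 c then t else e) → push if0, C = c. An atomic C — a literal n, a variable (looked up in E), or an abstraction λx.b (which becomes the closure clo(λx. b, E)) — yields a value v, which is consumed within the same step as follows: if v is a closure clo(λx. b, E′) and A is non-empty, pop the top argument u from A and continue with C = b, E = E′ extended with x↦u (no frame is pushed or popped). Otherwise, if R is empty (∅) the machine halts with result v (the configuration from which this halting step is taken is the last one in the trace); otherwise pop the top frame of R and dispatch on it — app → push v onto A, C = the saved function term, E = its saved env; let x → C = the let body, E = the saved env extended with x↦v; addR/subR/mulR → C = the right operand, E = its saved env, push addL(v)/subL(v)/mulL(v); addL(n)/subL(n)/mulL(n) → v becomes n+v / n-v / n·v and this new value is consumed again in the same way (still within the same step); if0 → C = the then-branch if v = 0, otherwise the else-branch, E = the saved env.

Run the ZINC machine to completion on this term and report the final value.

Answer: 6

Derivation:
step 0: <C=(if0 (let x = (let x = (if0 -3 then 2 else 1) in x) in -1) then (((λz. ((λq. 5) 7)) (6 + -3)) * ((1 + 2) - 9)) else 6), E=∅, A=∅, R=∅>
step 1: <C=(let x = (let x = (if0 -3 then 2 else 1) in x) in -1), E=∅, A=∅, R=[if0]>
step 2: <C=(let x = (if0 -3 then 2 else 1) in x), E=∅, A=∅, R=[let x :: if0]>
step 3: <C=(if0 -3 then 2 else 1), E=∅, A=∅, R=[let x :: let x :: if0]>
step 4: <C=-3, E=∅, A=∅, R=[if0 :: let x :: let x :: if0]>
step 5: <C=1, E=∅, A=∅, R=[let x :: let x :: if0]>
step 6: <C=x, E={x↦1}, A=∅, R=[let x :: if0]>
step 7: <C=-1, E={x↦1}, A=∅, R=[if0]>
step 8: <C=6, E=∅, A=∅, R=∅>
→ final value 6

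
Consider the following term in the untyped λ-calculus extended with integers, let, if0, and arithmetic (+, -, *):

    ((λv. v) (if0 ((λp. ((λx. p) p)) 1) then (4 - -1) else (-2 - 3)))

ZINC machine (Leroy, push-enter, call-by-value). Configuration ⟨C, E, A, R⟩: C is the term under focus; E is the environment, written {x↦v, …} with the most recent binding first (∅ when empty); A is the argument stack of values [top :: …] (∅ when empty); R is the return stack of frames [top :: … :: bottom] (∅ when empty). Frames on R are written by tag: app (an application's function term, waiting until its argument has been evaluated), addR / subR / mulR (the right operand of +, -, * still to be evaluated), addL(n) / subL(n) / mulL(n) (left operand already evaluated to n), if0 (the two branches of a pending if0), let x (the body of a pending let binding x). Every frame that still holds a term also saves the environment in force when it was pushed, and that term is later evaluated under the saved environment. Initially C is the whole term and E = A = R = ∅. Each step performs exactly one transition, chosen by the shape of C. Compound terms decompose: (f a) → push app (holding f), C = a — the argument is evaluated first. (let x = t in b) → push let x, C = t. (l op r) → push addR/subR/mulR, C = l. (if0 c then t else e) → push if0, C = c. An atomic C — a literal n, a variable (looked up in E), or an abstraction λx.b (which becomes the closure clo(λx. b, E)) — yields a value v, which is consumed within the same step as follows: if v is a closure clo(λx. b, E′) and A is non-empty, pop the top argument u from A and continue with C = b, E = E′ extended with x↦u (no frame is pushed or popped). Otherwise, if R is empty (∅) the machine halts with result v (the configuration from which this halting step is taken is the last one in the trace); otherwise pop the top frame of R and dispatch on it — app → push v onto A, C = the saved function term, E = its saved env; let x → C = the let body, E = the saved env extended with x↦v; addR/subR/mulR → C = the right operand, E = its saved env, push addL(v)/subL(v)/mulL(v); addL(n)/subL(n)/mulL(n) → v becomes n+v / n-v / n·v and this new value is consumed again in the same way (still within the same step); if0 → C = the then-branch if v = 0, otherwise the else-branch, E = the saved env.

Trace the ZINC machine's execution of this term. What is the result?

step 0: <C=((λv. v) (if0 ((λp. ((λx. p) p)) 1) then (4 - -1) else (-2 - 3))), E=∅, A=∅, R=∅>
step 1: <C=(if0 ((λp. ((λx. p) p)) 1) then (4 - -1) else (-2 - 3)), E=∅, A=∅, R=[app]>
step 2: <C=((λp. ((λx. p) p)) 1), E=∅, A=∅, R=[if0 :: app]>
step 3: <C=1, E=∅, A=∅, R=[app :: if0 :: app]>
step 4: <C=(λp. ((λx. p) p)), E=∅, A=[1], R=[if0 :: app]>
step 5: <C=((λx. p) p), E={p↦1}, A=∅, R=[if0 :: app]>
step 6: <C=p, E={p↦1}, A=∅, R=[app :: if0 :: app]>
step 7: <C=(λx. p), E={p↦1}, A=[1], R=[if0 :: app]>
step 8: <C=p, E={x↦1, p↦1}, A=∅, R=[if0 :: app]>
step 9: <C=(-2 - 3), E=∅, A=∅, R=[app]>
step 10: <C=-2, E=∅, A=∅, R=[subR :: app]>
step 11: <C=3, E=∅, A=∅, R=[subL(-2) :: app]>
step 12: <C=(λv. v), E=∅, A=[-5], R=∅>
step 13: <C=v, E={v↦-5}, A=∅, R=∅>
→ final value -5

Answer: -5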